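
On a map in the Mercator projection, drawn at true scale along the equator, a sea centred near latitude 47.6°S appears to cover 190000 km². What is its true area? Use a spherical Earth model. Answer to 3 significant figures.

For Mercator, h = k = sec φ (a conformal cylindrical projection has a single point scale, 1/cos φ).
Areal scale = k² = sec²φ = 1/cos²(47.6°) = 1/0.6743² = 2.199.
True area = apparent / (areal scale) = 190000 / 2.199 ≈ 86400 km².

86400 km²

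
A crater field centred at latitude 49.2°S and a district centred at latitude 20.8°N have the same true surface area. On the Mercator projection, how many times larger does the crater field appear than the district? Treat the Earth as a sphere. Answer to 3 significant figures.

2.05

Mercator areal scale is sec²φ.
At 49.2°: sec²(49.2°) = 1/0.6534² = 2.342.
At 20.8°: sec²(20.8°) = 1/0.9348² = 1.144.
Ratio = 2.342/1.144 = cos²(20.8°)/cos²(49.2°) ≈ 2.05.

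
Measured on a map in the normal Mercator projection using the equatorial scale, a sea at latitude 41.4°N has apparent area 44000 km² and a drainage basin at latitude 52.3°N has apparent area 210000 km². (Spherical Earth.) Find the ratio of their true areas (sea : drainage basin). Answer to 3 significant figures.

0.315

Mercator's areal exaggeration is sec²φ; hence true area = (apparent area) · cos²φ.
True area of sea: 44000 × cos²(41.4°) = 44000 × 0.5627 = 24760 km².
True area of drainage basin: 210000 × cos²(52.3°) = 210000 × 0.3740 = 78530 km².
Ratio = 24760 / 78530 ≈ 0.315.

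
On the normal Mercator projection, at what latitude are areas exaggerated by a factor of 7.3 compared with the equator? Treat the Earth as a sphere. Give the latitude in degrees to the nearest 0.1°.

Mercator areal scale is sec²φ.
sec²φ = 7.3  ⇒  cos²φ = 0.1370  ⇒  cos φ = 0.3701.
φ = arccos(0.3701) ≈ 68.3°.

68.3°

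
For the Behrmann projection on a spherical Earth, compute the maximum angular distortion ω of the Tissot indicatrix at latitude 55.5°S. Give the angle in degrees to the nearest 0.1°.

47.3°

The Behrmann projection is cylindrical equal-area with φ₀ = 30°. Cylindrical equal-area (φ₀ = 30°): h = cos φ / cos 30° along meridians, k = cos 30° / cos φ along parallels; h·k = 1.
At 55.5°: h = 0.6540, k = 1.529; principal scales a = 1.529, b = 0.6540.
sin(ω/2) = (a − b)/(a + b) = 0.8750/2.183 = 0.4008, so ω = 2 arcsin(0.4008) ≈ 47.3°.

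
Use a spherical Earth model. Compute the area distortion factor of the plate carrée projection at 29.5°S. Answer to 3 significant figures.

In the plate carrée (x = Rλ, y = Rφ), meridians are true-scale (h = 1) and parallels are stretched by k = sec φ.
Areal scale = h·k = 1 × sec φ; at 29.5°, h = 1.000, k = 1.149, so h·k = 1.149.

1.15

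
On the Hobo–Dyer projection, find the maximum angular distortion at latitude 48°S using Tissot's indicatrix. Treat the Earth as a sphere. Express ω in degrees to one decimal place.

19.4°

Hobo–Dyer is a cylindrical equal-area projection with standard parallels at ±37.5°. For cylindrical equal-area with standard parallel φ₀, h = cos φ / cos φ₀ and k = cos φ₀ / cos φ, so h·k = 1.
At 48°: h = 0.8434, k = 1.186; principal scales a = 1.186, b = 0.8434.
sin(ω/2) = (a − b)/(a + b) = 0.3422/2.029 = 0.1687, so ω = 2 arcsin(0.1687) ≈ 19.4°.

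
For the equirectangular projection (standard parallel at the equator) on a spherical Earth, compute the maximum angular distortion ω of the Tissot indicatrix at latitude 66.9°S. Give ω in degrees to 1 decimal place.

51.8°

In the plate carrée (x = Rλ, y = Rφ), meridians are true-scale (h = 1) and parallels are stretched by k = sec φ.
At 66.9°: h = 1.000, k = 2.549; principal scales a = 2.549, b = 1.000.
sin(ω/2) = (a − b)/(a + b) = 1.549/3.549 = 0.4364, so ω = 2 arcsin(0.4364) ≈ 51.8°.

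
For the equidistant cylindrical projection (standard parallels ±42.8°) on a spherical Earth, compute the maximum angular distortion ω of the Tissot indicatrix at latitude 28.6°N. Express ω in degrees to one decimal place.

10.3°

The equidistant cylindrical projection with φ₀ = 42.8° has h = 1 (meridians true) and k = cos φ₀ / cos φ along parallels.
At 28.6°: h = 1.000, k = 0.8357; principal scales a = 1.000, b = 0.8357.
sin(ω/2) = (a − b)/(a + b) = 0.1643/1.836 = 0.08950, so ω = 2 arcsin(0.08950) ≈ 10.3°.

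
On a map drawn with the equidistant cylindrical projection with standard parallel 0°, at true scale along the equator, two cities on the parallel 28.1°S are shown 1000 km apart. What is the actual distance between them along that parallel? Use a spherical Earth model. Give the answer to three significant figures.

In the plate carrée (x = Rλ, y = Rφ), meridians are true-scale (h = 1) and parallels are stretched by k = sec φ.
Along the parallel at 28.1°, map distances are exaggerated by k = sec 28.1° = 1.134.
True distance = 1000 / 1.134 = 1000 × cos 28.1° ≈ 882 km.

882 km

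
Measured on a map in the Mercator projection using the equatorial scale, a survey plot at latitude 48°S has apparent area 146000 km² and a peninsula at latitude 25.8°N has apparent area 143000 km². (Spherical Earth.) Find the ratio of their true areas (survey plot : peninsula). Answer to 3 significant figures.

Since Mercator area scale is 1/cos²φ, the true area equals the apparent area multiplied by cos²φ.
True area of survey plot: 146000 × cos²(48°) = 146000 × 0.4477 = 65370 km².
True area of peninsula: 143000 × cos²(25.8°) = 143000 × 0.8106 = 115900 km².
Ratio = 65370 / 115900 ≈ 0.564.

0.564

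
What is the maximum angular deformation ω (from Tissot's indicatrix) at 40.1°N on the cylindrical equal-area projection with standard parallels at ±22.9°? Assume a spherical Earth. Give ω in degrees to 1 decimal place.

Cylindrical equal-area (φ₀ = 22.9°): h = cos φ / cos 22.9° along meridians, k = cos 22.9° / cos φ along parallels; h·k = 1.
At 40.1°: h = 0.8304, k = 1.204; principal scales a = 1.204, b = 0.8304.
sin(ω/2) = (a − b)/(a + b) = 0.3739/2.035 = 0.1838, so ω = 2 arcsin(0.1838) ≈ 21.2°.

21.2°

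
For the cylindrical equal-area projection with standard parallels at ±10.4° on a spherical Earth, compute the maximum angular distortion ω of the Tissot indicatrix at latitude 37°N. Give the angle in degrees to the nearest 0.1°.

23.7°

For cylindrical equal-area with standard parallel φ₀, h = cos φ / cos φ₀ and k = cos φ₀ / cos φ, so h·k = 1.
At 37°: h = 0.8120, k = 1.232; principal scales a = 1.232, b = 0.8120.
sin(ω/2) = (a − b)/(a + b) = 0.4196/2.044 = 0.2053, so ω = 2 arcsin(0.2053) ≈ 23.7°.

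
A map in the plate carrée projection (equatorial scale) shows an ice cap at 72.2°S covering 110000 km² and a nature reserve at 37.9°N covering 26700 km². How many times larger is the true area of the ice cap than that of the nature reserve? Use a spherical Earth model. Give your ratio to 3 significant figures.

Plate carrée has h = 1 and k = sec φ, giving areal scale sec φ; true area = (apparent area) · cos φ.
True area of ice cap: 110000 × cos(72.2°) = 110000 × 0.3057 = 33630 km².
True area of nature reserve: 26700 × cos(37.9°) = 26700 × 0.7891 = 21070 km².
Ratio = 33630 / 21070 ≈ 1.60.

1.60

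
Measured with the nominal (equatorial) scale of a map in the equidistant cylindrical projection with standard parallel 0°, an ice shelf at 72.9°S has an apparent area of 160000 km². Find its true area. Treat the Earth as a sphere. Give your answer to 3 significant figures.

In the plate carrée (x = Rλ, y = Rφ), meridians are true-scale (h = 1) and parallels are stretched by k = sec φ.
Areal scale = h·k = 1 × sec φ; at 72.9°, h = 1.000, k = 3.401, so h·k = 3.401.
True area = apparent / (areal scale) = 160000 / 3.401 ≈ 47000 km².

47000 km²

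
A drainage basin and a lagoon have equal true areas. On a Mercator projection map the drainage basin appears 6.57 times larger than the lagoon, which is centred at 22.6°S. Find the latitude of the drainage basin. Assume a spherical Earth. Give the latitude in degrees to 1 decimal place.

On Mercator, (apparent₁)/(apparent₂) = sec²φ₁ / sec²φ₂ when true areas are equal.
cos²φ₂ / cos²φ₁ = 6.57  ⇒  cos φ₁ = cos 22.6° / √6.57 = 0.9232/2.563 = 0.3602.
φ₁ = arccos(0.3602) ≈ 68.9°.

68.9°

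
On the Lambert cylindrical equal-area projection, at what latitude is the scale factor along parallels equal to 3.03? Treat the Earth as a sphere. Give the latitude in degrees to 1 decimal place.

The Lambert cylindrical equal-area projection is the cylindrical equal-area projection with its standard parallel at the equator (φ₀ = 0). A cylindrical equal-area projection with standard parallel φ₀ has meridian scale h = cos φ / cos φ₀ and parallel scale k = cos φ₀ / cos φ (so areas are preserved, h·k = 1).
k = cos φ₀ / cos φ = 3.03  ⇒  cos φ = cos 0° / 3.03 = 0.3300.
φ = arccos(0.3300) ≈ 70.7°.

70.7°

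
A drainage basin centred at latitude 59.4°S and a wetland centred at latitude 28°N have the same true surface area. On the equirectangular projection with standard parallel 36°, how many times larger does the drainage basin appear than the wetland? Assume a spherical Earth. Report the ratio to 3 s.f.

1.73

In the equirectangular projection with standard parallel φ₀ = 36° (x = Rλ cos φ₀, y = Rφ), meridians are true-scale (h = 1) and the parallel scale is k = cos φ₀ / cos φ.
Areal scale at 59.4°: h·k = 1.000 × 1.589 = 1.589.
Areal scale at 28°: h·k = 1.000 × 0.9163 = 0.9163.
Ratio = 1.589/0.9163 ≈ 1.73.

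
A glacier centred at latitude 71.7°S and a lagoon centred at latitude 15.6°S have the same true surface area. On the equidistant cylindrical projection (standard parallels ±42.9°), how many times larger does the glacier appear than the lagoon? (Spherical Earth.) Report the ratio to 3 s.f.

3.07

The equidistant cylindrical projection with φ₀ = 42.9° has h = 1 (meridians true) and k = cos φ₀ / cos φ along parallels.
Areal scale at 71.7°: h·k = 1.000 × 2.333 = 2.333.
Areal scale at 15.6°: h·k = 1.000 × 0.7606 = 0.7606.
Ratio = 2.333/0.7606 ≈ 3.07.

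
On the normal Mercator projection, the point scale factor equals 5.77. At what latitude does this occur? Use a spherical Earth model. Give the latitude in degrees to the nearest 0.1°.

Mercator scale is k = sec φ = 1/cos φ.
1/cos φ = 5.77  ⇒  cos φ = 0.1733  ⇒  φ = arccos(0.1733) ≈ 80.0°.

80.0°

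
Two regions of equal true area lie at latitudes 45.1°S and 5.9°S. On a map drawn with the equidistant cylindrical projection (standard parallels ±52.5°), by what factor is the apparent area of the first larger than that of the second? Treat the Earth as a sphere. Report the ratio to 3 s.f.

1.41

With standard parallel φ₀ = 52.5°, the equirectangular projection gives x = Rλ cos φ₀, y = Rφ, so h = 1 and k = cos 52.5° / cos φ.
Areal scale at 45.1°: h·k = 1.000 × 0.8624 = 0.8624.
Areal scale at 5.9°: h·k = 1.000 × 0.6120 = 0.6120.
Ratio = 0.8624/0.6120 ≈ 1.41.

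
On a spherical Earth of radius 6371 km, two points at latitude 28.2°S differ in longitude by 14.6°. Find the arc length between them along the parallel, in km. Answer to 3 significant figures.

Arc length along a parallel = R cos φ · Δλ (with Δλ in radians).
= 6371 × cos 28.2° × (14.6° × π/180) = 6371 × 0.8813 × 0.2548 ≈ 1430 km.

1430 km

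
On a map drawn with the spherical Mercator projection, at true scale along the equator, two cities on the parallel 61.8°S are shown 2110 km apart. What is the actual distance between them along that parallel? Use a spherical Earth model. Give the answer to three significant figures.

For Mercator, h = k = sec φ (a conformal cylindrical projection has a single point scale, 1/cos φ).
Along the parallel at 61.8°, map distances are exaggerated by k = sec 61.8° = 2.116.
True distance = 2110 / 2.116 = 2110 × cos 61.8° ≈ 997 km.

997 km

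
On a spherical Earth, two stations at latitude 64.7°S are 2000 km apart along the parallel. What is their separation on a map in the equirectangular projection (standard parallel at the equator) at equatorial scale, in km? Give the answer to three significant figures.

4680 km

For the equirectangular projection with φ₀ = 0 (plate carrée), h = 1 along meridians and k = sec φ along parallels.
Along the parallel, k = sec 64.7° = 1/0.4274 = 2.340.
Map distance = 2000 × 2.340 ≈ 4680 km.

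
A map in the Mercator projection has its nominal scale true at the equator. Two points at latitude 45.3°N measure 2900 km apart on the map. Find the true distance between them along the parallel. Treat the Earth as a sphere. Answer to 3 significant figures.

2040 km

Mercator is conformal, so the point scale is isotropic: h = k = sec φ = 1/cos φ.
Along the parallel at 45.3°, map distances are exaggerated by k = sec 45.3° = 1.422.
True distance = 2900 / 1.422 = 2900 × cos 45.3° ≈ 2040 km.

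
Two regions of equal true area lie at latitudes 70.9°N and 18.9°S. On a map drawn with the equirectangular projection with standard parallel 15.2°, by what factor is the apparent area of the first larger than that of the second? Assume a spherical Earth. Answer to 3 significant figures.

2.89

With standard parallel φ₀ = 15.2°, the equirectangular projection gives x = Rλ cos φ₀, y = Rφ, so h = 1 and k = cos 15.2° / cos φ.
Areal scale at 70.9°: h·k = 1.000 × 2.949 = 2.949.
Areal scale at 18.9°: h·k = 1.000 × 1.020 = 1.020.
Ratio = 2.949/1.020 ≈ 2.89.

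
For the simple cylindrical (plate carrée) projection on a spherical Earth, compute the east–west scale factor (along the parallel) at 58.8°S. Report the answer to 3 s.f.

In the plate carrée (x = Rλ, y = Rφ), meridians are true-scale (h = 1) and parallels are stretched by k = sec φ.
k = 1/cos 58.8° = 1/0.5180 = 1.930.

1.93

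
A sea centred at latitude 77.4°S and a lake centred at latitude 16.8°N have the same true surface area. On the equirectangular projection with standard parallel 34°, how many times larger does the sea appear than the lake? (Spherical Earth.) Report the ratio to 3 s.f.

4.39

In the equirectangular projection with standard parallel φ₀ = 34° (x = Rλ cos φ₀, y = Rφ), meridians are true-scale (h = 1) and the parallel scale is k = cos φ₀ / cos φ.
Areal scale at 77.4°: h·k = 1.000 × 3.800 = 3.800.
Areal scale at 16.8°: h·k = 1.000 × 0.8660 = 0.8660.
Ratio = 3.800/0.8660 ≈ 4.39.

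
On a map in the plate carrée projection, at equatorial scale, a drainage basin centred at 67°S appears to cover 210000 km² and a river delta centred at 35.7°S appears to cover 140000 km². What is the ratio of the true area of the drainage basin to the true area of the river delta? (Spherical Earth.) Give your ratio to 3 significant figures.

0.722

On the plate carrée, areal scale = h·k = 1 × sec φ, so true area = apparent × cos φ.
True area of drainage basin: 210000 × cos(67°) = 210000 × 0.3907 = 82050 km².
True area of river delta: 140000 × cos(35.7°) = 140000 × 0.8121 = 113700 km².
Ratio = 82050 / 113700 ≈ 0.722.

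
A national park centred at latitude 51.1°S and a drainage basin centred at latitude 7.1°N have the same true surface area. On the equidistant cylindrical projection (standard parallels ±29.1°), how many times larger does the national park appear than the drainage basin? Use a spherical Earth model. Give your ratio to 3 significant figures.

With standard parallel φ₀ = 29.1°, the equirectangular projection gives x = Rλ cos φ₀, y = Rφ, so h = 1 and k = cos 29.1° / cos φ.
Areal scale at 51.1°: h·k = 1.000 × 1.391 = 1.391.
Areal scale at 7.1°: h·k = 1.000 × 0.8805 = 0.8805.
Ratio = 1.391/0.8805 ≈ 1.58.

1.58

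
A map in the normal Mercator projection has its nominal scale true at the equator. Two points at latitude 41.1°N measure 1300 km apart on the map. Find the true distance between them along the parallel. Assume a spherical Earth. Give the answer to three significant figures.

For Mercator, h = k = sec φ (a conformal cylindrical projection has a single point scale, 1/cos φ).
Along the parallel at 41.1°, map distances are exaggerated by k = sec 41.1° = 1.327.
True distance = 1300 / 1.327 = 1300 × cos 41.1° ≈ 980 km.

980 km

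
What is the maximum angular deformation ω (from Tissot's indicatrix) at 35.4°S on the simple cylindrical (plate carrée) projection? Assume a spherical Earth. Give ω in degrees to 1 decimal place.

Plate carrée maps x = Rλ, y = Rφ. The meridian scale is h = 1 and the parallel scale is k = 1/cos φ = sec φ.
At 35.4°: h = 1.000, k = 1.227; principal scales a = 1.227, b = 1.000.
sin(ω/2) = (a − b)/(a + b) = 0.2268/2.227 = 0.1019, so ω = 2 arcsin(0.1019) ≈ 11.7°.

11.7°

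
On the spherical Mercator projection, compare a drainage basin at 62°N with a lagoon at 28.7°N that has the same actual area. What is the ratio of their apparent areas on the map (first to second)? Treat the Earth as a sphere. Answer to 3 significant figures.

3.49

Mercator is conformal with k = sec φ, so areal scale = k² = sec²φ.
At 62°: sec²(62°) = 1/0.4695² = 4.537.
At 28.7°: sec²(28.7°) = 1/0.8771² = 1.300.
Ratio = 4.537/1.300 = cos²(28.7°)/cos²(62°) ≈ 3.49.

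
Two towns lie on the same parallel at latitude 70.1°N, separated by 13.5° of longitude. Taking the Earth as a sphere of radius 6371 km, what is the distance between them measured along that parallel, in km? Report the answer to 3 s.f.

511 km

Arc length along a parallel = R cos φ · Δλ (with Δλ in radians).
= 6371 × cos 70.1° × (13.5° × π/180) = 6371 × 0.3404 × 0.2356 ≈ 511 km.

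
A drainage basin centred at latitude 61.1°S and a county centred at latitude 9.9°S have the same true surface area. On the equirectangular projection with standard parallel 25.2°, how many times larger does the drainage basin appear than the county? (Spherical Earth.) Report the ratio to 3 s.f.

In the equirectangular projection with standard parallel φ₀ = 25.2° (x = Rλ cos φ₀, y = Rφ), meridians are true-scale (h = 1) and the parallel scale is k = cos φ₀ / cos φ.
Areal scale at 61.1°: h·k = 1.000 × 1.872 = 1.872.
Areal scale at 9.9°: h·k = 1.000 × 0.9185 = 0.9185.
Ratio = 1.872/0.9185 ≈ 2.04.

2.04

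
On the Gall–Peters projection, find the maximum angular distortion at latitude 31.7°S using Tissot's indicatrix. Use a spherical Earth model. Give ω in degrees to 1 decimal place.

Gall–Peters is a cylindrical equal-area projection with standard parallels at ±45°. Cylindrical equal-area (φ₀ = 45°): h = cos φ / cos 45° along meridians, k = cos 45° / cos φ along parallels; h·k = 1.
At 31.7°: h = 1.203, k = 0.8311; principal scales a = 1.203, b = 0.8311.
sin(ω/2) = (a − b)/(a + b) = 0.3721/2.034 = 0.1829, so ω = 2 arcsin(0.1829) ≈ 21.1°.

21.1°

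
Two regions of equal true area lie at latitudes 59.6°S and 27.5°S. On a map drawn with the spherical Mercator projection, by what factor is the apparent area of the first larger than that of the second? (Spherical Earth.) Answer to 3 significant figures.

3.07

Mercator areal scale is sec²φ.
At 59.6°: sec²(59.6°) = 1/0.5060² = 3.905.
At 27.5°: sec²(27.5°) = 1/0.8870² = 1.271.
Ratio = 3.905/1.271 = cos²(27.5°)/cos²(59.6°) ≈ 3.07.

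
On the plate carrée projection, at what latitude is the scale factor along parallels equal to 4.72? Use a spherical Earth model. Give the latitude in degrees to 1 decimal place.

77.8°

Plate carrée: h = 1, k = sec φ along parallels.
sec φ = 4.72  ⇒  cos φ = 0.2119  ⇒  φ ≈ 77.8°.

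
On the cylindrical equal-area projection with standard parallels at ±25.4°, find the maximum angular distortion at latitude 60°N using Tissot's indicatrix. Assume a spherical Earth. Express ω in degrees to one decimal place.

64.1°

A cylindrical equal-area projection with standard parallel φ₀ has meridian scale h = cos φ / cos φ₀ and parallel scale k = cos φ₀ / cos φ (so areas are preserved, h·k = 1).
At 60°: h = 0.5535, k = 1.807; principal scales a = 1.807, b = 0.5535.
sin(ω/2) = (a − b)/(a + b) = 1.253/2.360 = 0.5310, so ω = 2 arcsin(0.5310) ≈ 64.1°.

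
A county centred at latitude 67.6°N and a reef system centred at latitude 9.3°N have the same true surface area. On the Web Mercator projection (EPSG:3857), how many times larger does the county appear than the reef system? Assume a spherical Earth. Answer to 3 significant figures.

Mercator areal scale is sec²φ.
At 67.6°: sec²(67.6°) = 1/0.3811² = 6.886.
At 9.3°: sec²(9.3°) = 1/0.9869² = 1.027.
Ratio = 6.886/1.027 = cos²(9.3°)/cos²(67.6°) ≈ 6.71.

6.71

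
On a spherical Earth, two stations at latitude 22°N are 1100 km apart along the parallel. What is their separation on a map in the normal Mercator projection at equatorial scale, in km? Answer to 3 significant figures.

The Mercator projection is conformal; its linear scale factor is the same in every direction and equals sec φ = 1/cos φ.
Along the parallel, k = sec 22° = 1/0.9272 = 1.079.
Map distance = 1100 × 1.079 ≈ 1190 km.

1190 km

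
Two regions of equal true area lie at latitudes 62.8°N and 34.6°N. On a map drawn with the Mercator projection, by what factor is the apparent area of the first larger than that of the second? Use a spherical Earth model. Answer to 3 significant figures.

3.24

On Mercator, area is exaggerated by sec²φ = 1/cos²φ.
At 62.8°: sec²(62.8°) = 1/0.4571² = 4.786.
At 34.6°: sec²(34.6°) = 1/0.8231² = 1.476.
Ratio = 4.786/1.476 = cos²(34.6°)/cos²(62.8°) ≈ 3.24.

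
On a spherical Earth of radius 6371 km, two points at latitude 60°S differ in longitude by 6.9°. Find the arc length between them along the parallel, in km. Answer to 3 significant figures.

Arc length along a parallel = R cos φ · Δλ (with Δλ in radians).
= 6371 × cos 60° × (6.9° × π/180) = 6371 × 0.5000 × 0.1204 ≈ 384 km.

384 km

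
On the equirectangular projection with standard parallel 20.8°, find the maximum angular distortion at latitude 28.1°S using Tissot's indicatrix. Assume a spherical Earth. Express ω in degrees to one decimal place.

3.3°

In the equirectangular projection with standard parallel φ₀ = 20.8° (x = Rλ cos φ₀, y = Rφ), meridians are true-scale (h = 1) and the parallel scale is k = cos φ₀ / cos φ.
At 28.1°: h = 1.000, k = 1.060; principal scales a = 1.060, b = 1.000.
sin(ω/2) = (a − b)/(a + b) = 0.05974/2.060 = 0.02900, so ω = 2 arcsin(0.02900) ≈ 3.3°.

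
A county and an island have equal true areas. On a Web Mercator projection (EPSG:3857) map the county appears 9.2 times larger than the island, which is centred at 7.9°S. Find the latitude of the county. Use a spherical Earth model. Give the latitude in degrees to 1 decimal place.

70.9°

For equal true areas on Mercator, apparent areas scale as sec²φ, so the ratio is cos²φ₂ / cos²φ₁.
cos²φ₂ / cos²φ₁ = 9.2  ⇒  cos φ₁ = cos 7.9° / √9.2 = 0.9905/3.033 = 0.3266.
φ₁ = arccos(0.3266) ≈ 70.9°.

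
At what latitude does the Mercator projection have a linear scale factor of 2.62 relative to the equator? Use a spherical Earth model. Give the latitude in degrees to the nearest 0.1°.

Mercator scale is k = sec φ = 1/cos φ.
1/cos φ = 2.62  ⇒  cos φ = 0.3817  ⇒  φ = arccos(0.3817) ≈ 67.6°.

67.6°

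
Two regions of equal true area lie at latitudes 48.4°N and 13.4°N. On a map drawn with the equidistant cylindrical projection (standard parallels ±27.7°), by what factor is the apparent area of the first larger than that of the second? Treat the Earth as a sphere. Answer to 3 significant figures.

With standard parallel φ₀ = 27.7°, the equirectangular projection gives x = Rλ cos φ₀, y = Rφ, so h = 1 and k = cos 27.7° / cos φ.
Areal scale at 48.4°: h·k = 1.000 × 1.334 = 1.334.
Areal scale at 13.4°: h·k = 1.000 × 0.9102 = 0.9102.
Ratio = 1.334/0.9102 ≈ 1.47.

1.47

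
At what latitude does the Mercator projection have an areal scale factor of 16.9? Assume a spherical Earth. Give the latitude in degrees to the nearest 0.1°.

75.9°

Mercator areal scale is sec²φ.
sec²φ = 16.9  ⇒  cos²φ = 0.05917  ⇒  cos φ = 0.2433.
φ = arccos(0.2433) ≈ 75.9°.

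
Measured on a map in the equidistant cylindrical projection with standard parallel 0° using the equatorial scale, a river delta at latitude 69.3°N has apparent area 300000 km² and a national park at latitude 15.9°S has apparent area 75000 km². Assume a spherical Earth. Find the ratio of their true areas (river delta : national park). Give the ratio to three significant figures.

On the plate carrée, areal scale = h·k = 1 × sec φ, so true area = apparent × cos φ.
True area of river delta: 300000 × cos(69.3°) = 300000 × 0.3535 = 106000 km².
True area of national park: 75000 × cos(15.9°) = 75000 × 0.9617 = 72130 km².
Ratio = 106000 / 72130 ≈ 1.47.

1.47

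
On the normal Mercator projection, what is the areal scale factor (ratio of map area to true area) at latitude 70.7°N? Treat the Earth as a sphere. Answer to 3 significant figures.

9.15

Mercator is conformal, so the point scale is isotropic: h = k = sec φ = 1/cos φ.
Areal scale = k² = sec²φ = 1/cos²(70.7°) = 1/0.3305² = 9.154.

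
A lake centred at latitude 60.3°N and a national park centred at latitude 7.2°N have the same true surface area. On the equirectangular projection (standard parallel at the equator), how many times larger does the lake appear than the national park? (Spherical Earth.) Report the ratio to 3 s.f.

Plate carrée maps x = Rλ, y = Rφ. The meridian scale is h = 1 and the parallel scale is k = 1/cos φ = sec φ.
Areal scale at 60.3°: h·k = 1.000 × 2.018 = 2.018.
Areal scale at 7.2°: h·k = 1.000 × 1.008 = 1.008.
Ratio = 2.018/1.008 ≈ 2.00.

2.00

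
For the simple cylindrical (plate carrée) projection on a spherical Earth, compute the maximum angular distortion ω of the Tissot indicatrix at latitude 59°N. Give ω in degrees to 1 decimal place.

37.3°

Plate carrée maps x = Rλ, y = Rφ. The meridian scale is h = 1 and the parallel scale is k = 1/cos φ = sec φ.
At 59°: h = 1.000, k = 1.942; principal scales a = 1.942, b = 1.000.
sin(ω/2) = (a − b)/(a + b) = 0.9416/2.942 = 0.3201, so ω = 2 arcsin(0.3201) ≈ 37.3°.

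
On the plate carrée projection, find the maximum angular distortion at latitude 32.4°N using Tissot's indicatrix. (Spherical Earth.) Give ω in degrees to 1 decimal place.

In the plate carrée (x = Rλ, y = Rφ), meridians are true-scale (h = 1) and parallels are stretched by k = sec φ.
At 32.4°: h = 1.000, k = 1.184; principal scales a = 1.184, b = 1.000.
sin(ω/2) = (a − b)/(a + b) = 0.1844/2.184 = 0.08441, so ω = 2 arcsin(0.08441) ≈ 9.7°.

9.7°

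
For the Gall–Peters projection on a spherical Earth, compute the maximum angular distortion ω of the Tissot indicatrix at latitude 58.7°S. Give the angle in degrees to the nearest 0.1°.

Gall–Peters is a cylindrical equal-area projection with standard parallels at ±45°. For cylindrical equal-area with standard parallel φ₀, h = cos φ / cos φ₀ and k = cos φ₀ / cos φ, so h·k = 1.
At 58.7°: h = 0.7347, k = 1.361; principal scales a = 1.361, b = 0.7347.
sin(ω/2) = (a − b)/(a + b) = 0.6264/2.096 = 0.2989, so ω = 2 arcsin(0.2989) ≈ 34.8°.

34.8°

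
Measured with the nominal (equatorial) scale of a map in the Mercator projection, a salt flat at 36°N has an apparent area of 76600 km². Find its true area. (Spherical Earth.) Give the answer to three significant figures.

50100 km²

For Mercator, h = k = sec φ (a conformal cylindrical projection has a single point scale, 1/cos φ).
Areal scale = k² = sec²φ = 1/cos²(36°) = 1/0.8090² = 1.528.
True area = apparent / (areal scale) = 76600 / 1.528 ≈ 50100 km².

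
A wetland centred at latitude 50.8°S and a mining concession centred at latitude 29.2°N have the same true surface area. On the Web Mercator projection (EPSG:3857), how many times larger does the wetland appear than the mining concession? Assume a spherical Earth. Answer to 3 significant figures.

1.91

Mercator is conformal with k = sec φ, so areal scale = k² = sec²φ.
At 50.8°: sec²(50.8°) = 1/0.6320² = 2.503.
At 29.2°: sec²(29.2°) = 1/0.8729² = 1.312.
Ratio = 2.503/1.312 = cos²(29.2°)/cos²(50.8°) ≈ 1.91.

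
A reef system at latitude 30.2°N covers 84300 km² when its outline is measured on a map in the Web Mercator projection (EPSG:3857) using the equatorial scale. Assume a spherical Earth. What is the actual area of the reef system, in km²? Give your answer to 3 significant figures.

The Mercator projection is conformal; its linear scale factor is the same in every direction and equals sec φ = 1/cos φ.
Areal scale = k² = sec²φ = 1/cos²(30.2°) = 1/0.8643² = 1.339.
True area = apparent / (areal scale) = 84300 / 1.339 ≈ 63000 km².

63000 km²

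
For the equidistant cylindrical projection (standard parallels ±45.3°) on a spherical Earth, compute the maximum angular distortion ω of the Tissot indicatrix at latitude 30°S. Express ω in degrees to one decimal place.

With standard parallel φ₀ = 45.3°, the equirectangular projection gives x = Rλ cos φ₀, y = Rφ, so h = 1 and k = cos 45.3° / cos φ.
At 30°: h = 1.000, k = 0.8122; principal scales a = 1.000, b = 0.8122.
sin(ω/2) = (a − b)/(a + b) = 0.1878/1.812 = 0.1036, so ω = 2 arcsin(0.1036) ≈ 11.9°.

11.9°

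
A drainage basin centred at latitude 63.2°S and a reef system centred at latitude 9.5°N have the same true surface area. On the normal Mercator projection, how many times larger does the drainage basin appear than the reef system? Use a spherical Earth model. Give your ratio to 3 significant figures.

Mercator is conformal with k = sec φ, so areal scale = k² = sec²φ.
At 63.2°: sec²(63.2°) = 1/0.4509² = 4.919.
At 9.5°: sec²(9.5°) = 1/0.9863² = 1.028.
Ratio = 4.919/1.028 = cos²(9.5°)/cos²(63.2°) ≈ 4.79.

4.79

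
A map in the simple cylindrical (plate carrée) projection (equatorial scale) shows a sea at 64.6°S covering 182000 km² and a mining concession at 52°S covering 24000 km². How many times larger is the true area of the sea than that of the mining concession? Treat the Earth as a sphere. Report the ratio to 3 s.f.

5.28

On the plate carrée, areal scale = h·k = 1 × sec φ, so true area = apparent × cos φ.
True area of sea: 182000 × cos(64.6°) = 182000 × 0.4289 = 78070 km².
True area of mining concession: 24000 × cos(52°) = 24000 × 0.6157 = 14780 km².
Ratio = 78070 / 14780 ≈ 5.28.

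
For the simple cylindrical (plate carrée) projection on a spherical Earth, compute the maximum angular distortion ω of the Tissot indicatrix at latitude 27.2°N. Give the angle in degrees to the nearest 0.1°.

For the equirectangular projection with φ₀ = 0 (plate carrée), h = 1 along meridians and k = sec φ along parallels.
At 27.2°: h = 1.000, k = 1.124; principal scales a = 1.124, b = 1.000.
sin(ω/2) = (a − b)/(a + b) = 0.1243/2.124 = 0.05853, so ω = 2 arcsin(0.05853) ≈ 6.7°.

6.7°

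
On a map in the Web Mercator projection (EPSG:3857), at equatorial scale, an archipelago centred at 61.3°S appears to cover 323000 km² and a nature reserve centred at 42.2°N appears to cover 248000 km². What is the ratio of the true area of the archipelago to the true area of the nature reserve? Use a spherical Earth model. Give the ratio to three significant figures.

On Mercator the areal scale is sec²φ, so true area = apparent × cos²φ.
True area of archipelago: 323000 × cos²(61.3°) = 323000 × 0.2306 = 74490 km².
True area of nature reserve: 248000 × cos²(42.2°) = 248000 × 0.5488 = 136100 km².
Ratio = 74490 / 136100 ≈ 0.547.

0.547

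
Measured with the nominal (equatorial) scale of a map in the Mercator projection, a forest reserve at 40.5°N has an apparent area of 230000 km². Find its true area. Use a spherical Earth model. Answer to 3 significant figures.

133000 km²

Mercator is conformal, so the point scale is isotropic: h = k = sec φ = 1/cos φ.
Areal scale = k² = sec²φ = 1/cos²(40.5°) = 1/0.7604² = 1.729.
True area = apparent / (areal scale) = 230000 / 1.729 ≈ 133000 km².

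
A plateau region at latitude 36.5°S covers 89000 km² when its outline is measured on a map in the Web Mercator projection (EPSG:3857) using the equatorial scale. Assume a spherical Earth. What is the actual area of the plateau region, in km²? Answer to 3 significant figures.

57500 km²

For Mercator, h = k = sec φ (a conformal cylindrical projection has a single point scale, 1/cos φ).
Areal scale = k² = sec²φ = 1/cos²(36.5°) = 1/0.8039² = 1.548.
True area = apparent / (areal scale) = 89000 / 1.548 ≈ 57500 km².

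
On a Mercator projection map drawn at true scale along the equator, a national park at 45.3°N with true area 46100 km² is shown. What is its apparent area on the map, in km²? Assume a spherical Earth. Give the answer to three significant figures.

93200 km²

The Mercator projection is conformal; its linear scale factor is the same in every direction and equals sec φ = 1/cos φ.
Areal scale = k² = sec²φ = 1/cos²(45.3°) = 1/0.7034² = 2.021.
Apparent area = 46100 × 2.021 ≈ 93200 km².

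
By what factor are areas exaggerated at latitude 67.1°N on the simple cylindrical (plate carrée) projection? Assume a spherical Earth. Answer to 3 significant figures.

2.57

In the plate carrée (x = Rλ, y = Rφ), meridians are true-scale (h = 1) and parallels are stretched by k = sec φ.
Areal scale = h·k = 1 × sec φ; at 67.1°, h = 1.000, k = 2.570, so h·k = 2.570.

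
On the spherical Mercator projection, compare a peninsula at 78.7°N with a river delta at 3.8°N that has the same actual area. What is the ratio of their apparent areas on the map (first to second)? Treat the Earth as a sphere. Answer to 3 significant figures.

Mercator areal scale is sec²φ.
At 78.7°: sec²(78.7°) = 1/0.1959² = 26.05.
At 3.8°: sec²(3.8°) = 1/0.9978² = 1.004.
Ratio = 26.05/1.004 = cos²(3.8°)/cos²(78.7°) ≈ 25.9.

25.9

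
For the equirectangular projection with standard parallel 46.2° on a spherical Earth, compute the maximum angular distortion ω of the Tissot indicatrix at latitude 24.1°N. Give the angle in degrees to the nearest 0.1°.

In the equirectangular projection with standard parallel φ₀ = 46.2° (x = Rλ cos φ₀, y = Rφ), meridians are true-scale (h = 1) and the parallel scale is k = cos φ₀ / cos φ.
At 24.1°: h = 1.000, k = 0.7582; principal scales a = 1.000, b = 0.7582.
sin(ω/2) = (a − b)/(a + b) = 0.2418/1.758 = 0.1375, so ω = 2 arcsin(0.1375) ≈ 15.8°.

15.8°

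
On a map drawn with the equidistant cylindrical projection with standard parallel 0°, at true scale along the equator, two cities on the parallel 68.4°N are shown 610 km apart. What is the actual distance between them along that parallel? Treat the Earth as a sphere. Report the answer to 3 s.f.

225 km

Plate carrée maps x = Rλ, y = Rφ. The meridian scale is h = 1 and the parallel scale is k = 1/cos φ = sec φ.
Along the parallel at 68.4°, map distances are exaggerated by k = sec 68.4° = 2.716.
True distance = 610 / 2.716 = 610 × cos 68.4° ≈ 225 km.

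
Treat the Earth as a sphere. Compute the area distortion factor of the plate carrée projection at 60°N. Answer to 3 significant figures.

For the equirectangular projection with φ₀ = 0 (plate carrée), h = 1 along meridians and k = sec φ along parallels.
Areal scale = h·k = 1 × sec φ; at 60°, h = 1.000, k = 2.000, so h·k = 2.000.

2.00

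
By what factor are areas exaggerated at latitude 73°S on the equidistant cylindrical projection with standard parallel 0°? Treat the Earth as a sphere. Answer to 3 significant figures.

Plate carrée maps x = Rλ, y = Rφ. The meridian scale is h = 1 and the parallel scale is k = 1/cos φ = sec φ.
Areal scale = h·k = 1 × sec φ; at 73°, h = 1.000, k = 3.420, so h·k = 3.420.

3.42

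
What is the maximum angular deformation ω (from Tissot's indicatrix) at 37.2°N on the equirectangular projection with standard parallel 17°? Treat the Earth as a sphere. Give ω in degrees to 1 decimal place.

10.5°

In the equirectangular projection with standard parallel φ₀ = 17° (x = Rλ cos φ₀, y = Rφ), meridians are true-scale (h = 1) and the parallel scale is k = cos φ₀ / cos φ.
At 37.2°: h = 1.000, k = 1.201; principal scales a = 1.201, b = 1.000.
sin(ω/2) = (a − b)/(a + b) = 0.2006/2.201 = 0.09115, so ω = 2 arcsin(0.09115) ≈ 10.5°.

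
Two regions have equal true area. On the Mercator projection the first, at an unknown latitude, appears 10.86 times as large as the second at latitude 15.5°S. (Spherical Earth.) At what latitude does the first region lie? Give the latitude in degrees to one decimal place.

For equal true areas on Mercator, apparent areas scale as sec²φ, so the ratio is cos²φ₂ / cos²φ₁.
cos²φ₂ / cos²φ₁ = 10.86  ⇒  cos φ₁ = cos 15.5° / √10.86 = 0.9636/3.295 = 0.2924.
φ₁ = arccos(0.2924) ≈ 73.0°.

73.0°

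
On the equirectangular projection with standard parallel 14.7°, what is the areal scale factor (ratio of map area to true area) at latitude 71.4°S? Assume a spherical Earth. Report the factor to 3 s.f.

The equidistant cylindrical projection with φ₀ = 14.7° has h = 1 (meridians true) and k = cos φ₀ / cos φ along parallels.
Areal scale = h·k = 1 × cos φ₀ / cos φ; at 71.4°, h = 1.000, k = 3.033, so h·k = 3.033.

3.03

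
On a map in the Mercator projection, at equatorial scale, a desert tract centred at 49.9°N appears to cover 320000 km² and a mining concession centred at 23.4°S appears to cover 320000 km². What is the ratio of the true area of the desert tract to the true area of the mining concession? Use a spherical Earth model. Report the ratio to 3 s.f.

Mercator's areal exaggeration is sec²φ; hence true area = (apparent area) · cos²φ.
True area of desert tract: 320000 × cos²(49.9°) = 320000 × 0.4149 = 132800 km².
True area of mining concession: 320000 × cos²(23.4°) = 320000 × 0.8423 = 269500 km².
Ratio = 132800 / 269500 ≈ 0.493.

0.493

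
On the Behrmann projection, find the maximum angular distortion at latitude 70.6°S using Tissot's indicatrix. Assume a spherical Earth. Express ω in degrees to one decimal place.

The Behrmann projection is cylindrical equal-area with φ₀ = 30°. For cylindrical equal-area with standard parallel φ₀, h = cos φ / cos φ₀ and k = cos φ₀ / cos φ, so h·k = 1.
At 70.6°: h = 0.3835, k = 2.607; principal scales a = 2.607, b = 0.3835.
sin(ω/2) = (a − b)/(a + b) = 2.224/2.991 = 0.7435, so ω = 2 arcsin(0.7435) ≈ 96.1°.

96.1°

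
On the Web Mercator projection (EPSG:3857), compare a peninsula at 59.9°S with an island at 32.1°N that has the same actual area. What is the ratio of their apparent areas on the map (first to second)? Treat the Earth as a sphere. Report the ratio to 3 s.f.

2.85

Mercator areal scale is sec²φ.
At 59.9°: sec²(59.9°) = 1/0.5015² = 3.976.
At 32.1°: sec²(32.1°) = 1/0.8471² = 1.394.
Ratio = 3.976/1.394 = cos²(32.1°)/cos²(59.9°) ≈ 2.85.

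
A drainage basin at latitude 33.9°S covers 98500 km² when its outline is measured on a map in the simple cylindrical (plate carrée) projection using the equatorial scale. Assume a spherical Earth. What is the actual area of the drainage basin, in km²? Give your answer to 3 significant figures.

81800 km²

For the equirectangular projection with φ₀ = 0 (plate carrée), h = 1 along meridians and k = sec φ along parallels.
Areal scale = h·k = 1 × sec φ; at 33.9°, h = 1.000, k = 1.205, so h·k = 1.205.
True area = apparent / (areal scale) = 98500 / 1.205 ≈ 81800 km².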